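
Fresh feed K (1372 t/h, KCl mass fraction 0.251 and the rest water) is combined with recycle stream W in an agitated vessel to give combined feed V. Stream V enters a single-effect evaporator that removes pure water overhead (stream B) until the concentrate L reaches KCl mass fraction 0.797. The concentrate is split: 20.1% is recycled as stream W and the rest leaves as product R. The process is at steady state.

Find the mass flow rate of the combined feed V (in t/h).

1481 t/h

Overall KCl balance (none leaves overhead): KCl in fresh feed = KCl in product, i.e. 1372×0.251 = (1−0.201)·L·0.797.
L = 344.37/(0.797×0.799) = 540.78 t/h.
Recycle W = 0.201×540.78 = 108.7 t/h.
Combined feed V = 1372 + 108.7 = 1480.7 t/h.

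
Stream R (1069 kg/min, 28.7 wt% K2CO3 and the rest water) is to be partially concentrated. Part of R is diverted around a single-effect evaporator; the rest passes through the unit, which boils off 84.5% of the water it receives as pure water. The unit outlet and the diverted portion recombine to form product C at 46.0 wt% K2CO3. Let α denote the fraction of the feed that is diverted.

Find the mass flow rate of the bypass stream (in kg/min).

All 1069×0.287 = 306.8 kg/min of K2CO3 reaches C, so C = 306.8/0.460 = 666.96 kg/min and vapour = 402.04 kg/min.
The evaporator receives (1−α)·1069 of feed at 0.713 water and removes 0.845 of that water:
0.845×0.713×(1−α)×1069 = 402.04
(1−α) = 402.04/644.06 = 0.6242;  α = 0.3758.
Bypass flow = 0.3758×1069 = 401.7 kg/min.

401.7 kg/min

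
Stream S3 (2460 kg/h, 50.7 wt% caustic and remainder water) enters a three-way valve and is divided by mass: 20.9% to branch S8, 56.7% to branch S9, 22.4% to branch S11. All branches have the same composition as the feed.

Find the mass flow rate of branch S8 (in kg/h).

514.1 kg/h

Branch S8 flow = 0.209×2460 = 514.14 kg/h.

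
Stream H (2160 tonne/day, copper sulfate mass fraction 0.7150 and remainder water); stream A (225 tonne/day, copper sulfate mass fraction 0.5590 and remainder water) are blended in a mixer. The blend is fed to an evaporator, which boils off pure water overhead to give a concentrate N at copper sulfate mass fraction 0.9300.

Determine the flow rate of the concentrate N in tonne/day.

copper sulfate entering = 2160×0.715 + 225×0.559 = 1670.2 tonne/day.
All copper sulfate reports to N, so N = 1670.2/0.930 = 1795.9 tonne/day.

1796 tonne/day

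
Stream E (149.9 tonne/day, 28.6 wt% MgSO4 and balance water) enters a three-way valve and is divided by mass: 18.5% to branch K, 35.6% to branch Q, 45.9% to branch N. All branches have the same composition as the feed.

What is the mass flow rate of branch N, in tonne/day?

Branch N flow = 0.459×149.9 = 68.804 tonne/day.

68.8 tonne/day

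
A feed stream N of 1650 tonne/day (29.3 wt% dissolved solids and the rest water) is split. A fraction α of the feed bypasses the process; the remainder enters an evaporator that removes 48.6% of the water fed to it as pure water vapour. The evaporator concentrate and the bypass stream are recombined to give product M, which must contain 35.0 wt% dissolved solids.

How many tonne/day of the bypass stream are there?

867.9 tonne/day

All 1650×0.293 = 483.45 tonne/day of dissolved solids reaches M, so M = 483.45/0.350 = 1381.3 tonne/day and vapour = 268.71 tonne/day.
The evaporator receives (1−α)·1650 of feed at 0.707 water and removes 0.486 of that water:
0.486×0.707×(1−α)×1650 = 268.71
(1−α) = 268.71/566.94 = 0.4740;  α = 0.5260.
Bypass flow = 0.5260×1650 = 867.95 tonne/day.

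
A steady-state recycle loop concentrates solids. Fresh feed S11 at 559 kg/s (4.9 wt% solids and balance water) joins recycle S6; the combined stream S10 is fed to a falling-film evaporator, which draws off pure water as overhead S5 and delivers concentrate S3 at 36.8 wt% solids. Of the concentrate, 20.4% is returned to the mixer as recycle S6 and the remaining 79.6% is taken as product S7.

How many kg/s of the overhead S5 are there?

484.6 kg/s

Overall solids balance (none leaves overhead): solids in fresh feed = solids in product, i.e. 559×0.049 = (1−0.204)·S3·0.368.
S3 = 27.391/(0.368×0.796) = 93.508 kg/s.
Recycle S6 = 0.204×93.508 = 19.076 kg/s.
Combined feed S10 = 559 + 19.076 = 578.08 kg/s.
Overhead S5 = S10 − S3 = 578.08 − 93.508 = 484.57 kg/s.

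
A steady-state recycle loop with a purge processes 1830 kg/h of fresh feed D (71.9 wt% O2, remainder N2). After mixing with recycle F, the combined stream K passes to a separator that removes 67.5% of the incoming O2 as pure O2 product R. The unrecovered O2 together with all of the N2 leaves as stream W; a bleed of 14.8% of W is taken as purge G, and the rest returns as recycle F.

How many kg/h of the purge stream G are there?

N2 enters only via D and leaves only via the purge: 1830×0.281 = 0.148×(N2 in W), and the separator passes all N2, so N2 in K = N2 in W = 3474.5 kg/h.
O2 in K: m_A = 1830×0.719 + (1−0.148)·(1−0.675)·m_A, so m_A = 1315.8/0.7231 = 1819.6 kg/h.
W = (1−0.675)×1819.6 + 3474.5 = 4065.9 kg/h.
Purge G = 0.148×4065.9 = 601.75 kg/h.

601.8 kg/h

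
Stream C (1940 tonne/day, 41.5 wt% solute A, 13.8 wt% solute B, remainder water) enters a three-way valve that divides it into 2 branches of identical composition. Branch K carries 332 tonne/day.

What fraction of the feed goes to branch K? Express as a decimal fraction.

0.171

Fraction to K = 332/1940 = 0.1711.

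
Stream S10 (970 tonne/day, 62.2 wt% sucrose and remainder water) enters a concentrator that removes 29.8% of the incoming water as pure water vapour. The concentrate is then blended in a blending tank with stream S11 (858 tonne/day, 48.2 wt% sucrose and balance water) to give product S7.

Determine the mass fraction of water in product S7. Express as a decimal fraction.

Vapour removed = 0.298×0.378×970 = 109.26 tonne/day; concentrate = 860.74 tonne/day.
water reaching the mixer = 257.4 (from concentrate) + 858×0.518 = 701.84 tonne/day.
Product flow = 860.74 + 858 = 1718.7 tonne/day; water fraction = 0.4083.

0.4083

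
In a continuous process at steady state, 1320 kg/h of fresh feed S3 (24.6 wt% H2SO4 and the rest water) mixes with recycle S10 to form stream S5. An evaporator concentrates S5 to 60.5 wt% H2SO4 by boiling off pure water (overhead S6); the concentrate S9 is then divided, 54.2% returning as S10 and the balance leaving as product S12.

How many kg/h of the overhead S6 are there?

Overall H2SO4 balance (none leaves overhead): H2SO4 in fresh feed = H2SO4 in product, i.e. 1320×0.246 = (1−0.542)·S9·0.605.
S9 = 324.72/(0.605×0.458) = 1171.9 kg/h.
Recycle S10 = 0.542×1171.9 = 635.17 kg/h.
Combined feed S5 = 1320 + 635.17 = 1955.2 kg/h.
Overhead S6 = S5 − S9 = 1955.2 − 1171.9 = 783.27 kg/h.

783.3 kg/h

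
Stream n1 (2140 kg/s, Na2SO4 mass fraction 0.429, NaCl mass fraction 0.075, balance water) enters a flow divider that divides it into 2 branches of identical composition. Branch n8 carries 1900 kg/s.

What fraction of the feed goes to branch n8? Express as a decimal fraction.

0.888

Fraction to n8 = 1900/2140 = 0.8879.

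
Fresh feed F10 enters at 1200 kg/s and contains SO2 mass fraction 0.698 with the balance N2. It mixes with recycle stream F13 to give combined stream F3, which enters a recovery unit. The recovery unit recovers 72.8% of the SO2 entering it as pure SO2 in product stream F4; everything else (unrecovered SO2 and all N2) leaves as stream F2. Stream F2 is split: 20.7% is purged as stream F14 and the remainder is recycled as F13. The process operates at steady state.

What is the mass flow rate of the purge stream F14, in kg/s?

N2 enters only via F10 and leaves only via the purge: 1200×0.302 = 0.207×(N2 in F2), and the recovery unit passes all N2, so N2 in F3 = N2 in F2 = 1750.7 kg/s.
SO2 in F3: m_A = 1200×0.698 + (1−0.207)·(1−0.728)·m_A, so m_A = 837.6/0.7843 = 1068 kg/s.
F2 = (1−0.728)×1068 + 1750.7 = 2041.2 kg/s.
Purge F14 = 0.207×2041.2 = 422.53 kg/s.

422.5 kg/s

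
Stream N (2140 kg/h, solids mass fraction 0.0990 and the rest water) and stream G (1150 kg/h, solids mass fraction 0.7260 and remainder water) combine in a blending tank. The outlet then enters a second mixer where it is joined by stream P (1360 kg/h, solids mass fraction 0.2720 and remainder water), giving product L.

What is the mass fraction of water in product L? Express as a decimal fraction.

Overall, product flow = 4650 kg/h.
water in = 2140×0.901 + 1150×0.274 + 1360×0.728 = 3233.3 kg/h.
water fraction in L = 0.6953.

0.6953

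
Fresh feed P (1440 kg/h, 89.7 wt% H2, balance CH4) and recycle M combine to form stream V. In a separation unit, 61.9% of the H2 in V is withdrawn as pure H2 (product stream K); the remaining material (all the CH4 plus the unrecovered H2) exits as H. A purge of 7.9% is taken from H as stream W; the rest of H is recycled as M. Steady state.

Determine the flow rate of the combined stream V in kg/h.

3867 kg/h

CH4 enters only via P and leaves only via the purge: 1440×0.103 = 0.079×(CH4 in H), and the separation unit passes all CH4, so CH4 in V = CH4 in H = 1877.5 kg/h.
H2 in V: m_A = 1440×0.897 + (1−0.079)·(1−0.619)·m_A, so m_A = 1291.7/0.6491 = 1990 kg/h.
V = 1990 + 1877.5 = 3867.4 kg/h.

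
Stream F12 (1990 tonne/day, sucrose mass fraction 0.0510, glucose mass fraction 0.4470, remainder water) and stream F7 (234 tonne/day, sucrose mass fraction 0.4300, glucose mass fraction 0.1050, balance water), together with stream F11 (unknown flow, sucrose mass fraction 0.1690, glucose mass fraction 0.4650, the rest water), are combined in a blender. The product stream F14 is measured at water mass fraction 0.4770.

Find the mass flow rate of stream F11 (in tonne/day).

422.9 tonne/day

Let F11 be the unknown flow. Total out = 2224 + F11.
water balance: 1107.8 + 0.366·F11 = 0.477·(2224 + F11)
(0.366 − 0.477)·F11 = 0.477×2224 − 1107.8 = -46.942
F11 = -46.942 / -0.111 = 422.9 tonne/day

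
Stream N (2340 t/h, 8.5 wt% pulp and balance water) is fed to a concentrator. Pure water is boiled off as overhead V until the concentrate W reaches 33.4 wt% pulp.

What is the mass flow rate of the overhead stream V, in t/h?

1744 t/h

pulp is conserved: 2340×0.085 = 198.9 t/h all reports to the concentrate.
Concentrate = 198.9/(target fraction) = 595.51 t/h.
Overhead = 2340 − 595.51 = 1744.5 t/h.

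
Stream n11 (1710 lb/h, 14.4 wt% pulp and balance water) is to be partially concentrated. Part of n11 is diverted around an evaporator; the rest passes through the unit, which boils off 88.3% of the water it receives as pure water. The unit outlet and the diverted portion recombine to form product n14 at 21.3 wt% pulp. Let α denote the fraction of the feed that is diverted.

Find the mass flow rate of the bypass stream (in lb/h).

All 1710×0.144 = 246.24 lb/h of pulp reaches n14, so n14 = 246.24/0.213 = 1156.1 lb/h and vapour = 553.94 lb/h.
The evaporator receives (1−α)·1710 of feed at 0.856 water and removes 0.883 of that water:
0.883×0.856×(1−α)×1710 = 553.94
(1−α) = 553.94/1292.5 = 0.4286;  α = 0.5714.
Bypass flow = 0.5714×1710 = 977.12 lb/h.

977.1 lb/h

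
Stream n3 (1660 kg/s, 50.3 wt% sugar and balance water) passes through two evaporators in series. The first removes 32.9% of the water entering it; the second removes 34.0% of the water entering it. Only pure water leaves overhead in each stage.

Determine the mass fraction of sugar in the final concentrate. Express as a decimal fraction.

0.696

water in feed = 1660×0.497 = 825.02 kg/s.
After stage 1: water left = (1−0.329)×825.02 = 553.59; stream total = 1388.6 kg/s.
After stage 2: water left = (1−0.340)×553.59 = 365.37; final concentrate = 1200.3 kg/s.
sugar fraction = 834.98/1200.3 = 0.696.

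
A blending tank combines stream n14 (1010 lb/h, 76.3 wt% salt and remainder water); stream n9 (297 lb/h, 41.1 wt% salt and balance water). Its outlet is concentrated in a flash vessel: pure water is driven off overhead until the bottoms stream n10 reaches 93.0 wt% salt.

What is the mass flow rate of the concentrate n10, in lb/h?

959.9 lb/h

salt entering = 1010×0.763 + 297×0.411 = 892.7 lb/h.
All salt reports to n10, so n10 = 892.7/0.930 = 959.89 lb/h.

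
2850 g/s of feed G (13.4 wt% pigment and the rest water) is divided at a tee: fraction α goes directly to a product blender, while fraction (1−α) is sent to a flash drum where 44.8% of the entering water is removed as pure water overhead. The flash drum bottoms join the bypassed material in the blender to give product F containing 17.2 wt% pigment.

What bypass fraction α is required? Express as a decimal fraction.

All 2850×0.134 = 381.9 g/s of pigment reaches F, so F = 381.9/0.172 = 2220.3 g/s and vapour = 629.65 g/s.
The evaporator receives (1−α)·2850 of feed at 0.866 water and removes 0.448 of that water:
0.448×0.866×(1−α)×2850 = 629.65
(1−α) = 629.65/1105.7 = 0.5695;  α = 0.4305.

0.431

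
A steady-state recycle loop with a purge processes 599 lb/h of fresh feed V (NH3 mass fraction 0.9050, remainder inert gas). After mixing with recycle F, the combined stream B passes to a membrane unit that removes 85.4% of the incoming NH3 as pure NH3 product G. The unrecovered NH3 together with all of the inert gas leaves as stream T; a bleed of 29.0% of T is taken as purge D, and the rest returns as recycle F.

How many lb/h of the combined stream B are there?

801 lb/h

inert gas enters only via V and leaves only via the purge: 599×0.095 = 0.290×(inert gas in T), and the membrane unit passes all inert gas, so inert gas in B = inert gas in T = 196.22 lb/h.
NH3 in B: m_A = 599×0.905 + (1−0.290)·(1−0.854)·m_A, so m_A = 542.1/0.8963 = 604.79 lb/h.
B = 604.79 + 196.22 = 801.01 lb/h.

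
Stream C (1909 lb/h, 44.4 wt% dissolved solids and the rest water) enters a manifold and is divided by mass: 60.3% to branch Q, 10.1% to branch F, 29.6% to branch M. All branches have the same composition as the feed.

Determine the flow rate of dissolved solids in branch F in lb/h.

Branch F total = 0.101×1909 = 192.81 lb/h.
dissolved solids in F = 0.444×192.81 = 85.607 lb/h.

85.61 lb/h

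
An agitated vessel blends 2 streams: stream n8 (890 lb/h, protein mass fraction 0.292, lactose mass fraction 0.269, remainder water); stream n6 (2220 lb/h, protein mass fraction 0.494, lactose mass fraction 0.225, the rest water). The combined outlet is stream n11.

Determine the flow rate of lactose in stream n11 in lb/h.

lactose out = lactose in = 890×0.269 + 2220×0.225 = 738.91 lb/h.

738.9 lb/h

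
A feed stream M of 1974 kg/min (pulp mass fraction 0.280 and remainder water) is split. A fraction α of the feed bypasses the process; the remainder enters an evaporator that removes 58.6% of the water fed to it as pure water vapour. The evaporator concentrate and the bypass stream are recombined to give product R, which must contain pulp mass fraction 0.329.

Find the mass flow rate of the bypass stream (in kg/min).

All 1974×0.280 = 552.72 kg/min of pulp reaches R, so R = 552.72/0.329 = 1680 kg/min and vapour = 294 kg/min.
The evaporator receives (1−α)·1974 of feed at 0.720 water and removes 0.586 of that water:
0.586×0.720×(1−α)×1974 = 294
(1−α) = 294/832.87 = 0.3530;  α = 0.6470.
Bypass flow = 0.6470×1974 = 1277.2 kg/min.

1277 kg/min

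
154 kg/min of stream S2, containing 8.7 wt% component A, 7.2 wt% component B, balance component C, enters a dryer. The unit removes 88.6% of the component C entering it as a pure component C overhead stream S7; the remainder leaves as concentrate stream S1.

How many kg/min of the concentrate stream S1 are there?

39.25 kg/min

component C entering = 154×0.841 = 129.51 kg/min; overhead removed = 0.886×129.51 = 114.75 kg/min.
Concentrate = 154 − 114.75 = 39.251 kg/min.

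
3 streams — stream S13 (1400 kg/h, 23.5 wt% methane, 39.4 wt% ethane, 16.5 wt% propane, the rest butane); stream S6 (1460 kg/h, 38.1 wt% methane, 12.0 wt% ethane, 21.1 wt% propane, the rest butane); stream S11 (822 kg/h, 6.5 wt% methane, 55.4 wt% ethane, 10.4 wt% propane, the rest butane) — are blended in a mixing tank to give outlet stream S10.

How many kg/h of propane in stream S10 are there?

propane out = propane in = 1400×0.165 + 1460×0.211 + 822×0.104 = 624.55 kg/h.

624.5 kg/h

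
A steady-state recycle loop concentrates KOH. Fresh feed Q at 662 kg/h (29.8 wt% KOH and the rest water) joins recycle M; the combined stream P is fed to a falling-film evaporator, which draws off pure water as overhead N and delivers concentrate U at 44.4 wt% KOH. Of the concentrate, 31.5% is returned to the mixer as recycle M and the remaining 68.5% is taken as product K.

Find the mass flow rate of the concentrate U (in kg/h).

648.6 kg/h

Overall KOH balance (none leaves overhead): KOH in fresh feed = KOH in product, i.e. 662×0.298 = (1−0.315)·U·0.444.
U = 197.28/(0.444×0.685) = 648.64 kg/h.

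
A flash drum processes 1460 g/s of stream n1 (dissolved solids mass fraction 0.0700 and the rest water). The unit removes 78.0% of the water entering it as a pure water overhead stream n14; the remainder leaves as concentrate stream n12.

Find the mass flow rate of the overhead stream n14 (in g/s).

water entering = 1460×0.930 = 1357.8 g/s; overhead removed = 0.780×1357.8 = 1059.1 g/s.

1059 g/s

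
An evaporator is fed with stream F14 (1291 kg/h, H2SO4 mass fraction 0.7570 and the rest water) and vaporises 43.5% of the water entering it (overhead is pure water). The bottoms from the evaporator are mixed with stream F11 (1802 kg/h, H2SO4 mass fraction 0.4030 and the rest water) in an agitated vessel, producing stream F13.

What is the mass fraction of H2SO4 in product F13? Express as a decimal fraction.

Vapour removed = 0.435×0.243×1291 = 136.47 kg/h; concentrate = 1154.5 kg/h.
H2SO4 reaching the mixer = 977.29 (from concentrate) + 1802×0.403 = 1703.5 kg/h.
Product flow = 1154.5 + 1802 = 2956.5 kg/h; H2SO4 fraction = 0.5762.

0.5762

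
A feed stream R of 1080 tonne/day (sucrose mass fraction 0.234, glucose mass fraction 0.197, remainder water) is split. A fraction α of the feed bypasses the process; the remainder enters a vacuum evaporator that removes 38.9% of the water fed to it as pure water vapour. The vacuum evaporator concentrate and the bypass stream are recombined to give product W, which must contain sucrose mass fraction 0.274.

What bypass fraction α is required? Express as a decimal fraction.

0.340

All 1080×0.234 = 252.72 tonne/day of sucrose reaches W, so W = 252.72/0.274 = 922.34 tonne/day and vapour = 157.66 tonne/day.
The evaporator receives (1−α)·1080 of feed at 0.569 water and removes 0.389 of that water:
0.389×0.569×(1−α)×1080 = 157.66
(1−α) = 157.66/239.05 = 0.6595;  α = 0.3405.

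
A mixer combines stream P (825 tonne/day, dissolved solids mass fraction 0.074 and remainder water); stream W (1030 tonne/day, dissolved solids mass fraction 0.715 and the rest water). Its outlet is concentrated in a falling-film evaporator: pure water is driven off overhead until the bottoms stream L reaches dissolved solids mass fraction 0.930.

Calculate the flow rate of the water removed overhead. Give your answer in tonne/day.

dissolved solids entering = 825×0.074 + 1030×0.715 = 797.5 tonne/day.
All dissolved solids reports to L, so L = 797.5/0.930 = 857.53 tonne/day.
Total feed = 1855 tonne/day; overhead = 1855 − 857.53 = 997.47 tonne/day.

997.5 tonne/day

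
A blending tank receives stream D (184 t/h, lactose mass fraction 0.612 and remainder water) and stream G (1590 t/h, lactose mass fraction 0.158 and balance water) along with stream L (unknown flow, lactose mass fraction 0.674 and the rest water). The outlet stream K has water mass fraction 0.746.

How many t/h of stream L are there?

Let L be the unknown flow. Total out = 1774 + L.
water balance: 1410.2 + 0.326·L = 0.746·(1774 + L)
(0.326 − 0.746)·L = 0.746×1774 − 1410.2 = -86.768
L = -86.768 / -0.420 = 206.59 t/h

206.6 t/h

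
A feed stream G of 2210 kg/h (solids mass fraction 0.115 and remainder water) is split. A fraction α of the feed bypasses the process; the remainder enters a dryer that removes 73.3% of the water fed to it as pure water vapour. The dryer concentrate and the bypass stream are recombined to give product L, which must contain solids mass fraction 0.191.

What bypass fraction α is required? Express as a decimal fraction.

0.387

All 2210×0.115 = 254.15 kg/h of solids reaches L, so L = 254.15/0.191 = 1330.6 kg/h and vapour = 879.37 kg/h.
The evaporator receives (1−α)·2210 of feed at 0.885 water and removes 0.733 of that water:
0.733×0.885×(1−α)×2210 = 879.37
(1−α) = 879.37/1433.6 = 0.6134;  α = 0.3866.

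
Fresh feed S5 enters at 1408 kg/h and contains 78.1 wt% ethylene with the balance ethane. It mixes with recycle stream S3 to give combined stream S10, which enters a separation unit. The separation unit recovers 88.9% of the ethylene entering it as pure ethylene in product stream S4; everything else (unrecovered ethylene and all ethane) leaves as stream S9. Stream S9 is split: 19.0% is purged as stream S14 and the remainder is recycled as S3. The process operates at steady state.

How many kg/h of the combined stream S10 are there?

ethane enters only via S5 and leaves only via the purge: 1408×0.219 = 0.190×(ethane in S9), and the separation unit passes all ethane, so ethane in S10 = ethane in S9 = 1622.9 kg/h.
ethylene in S10: m_A = 1408×0.781 + (1−0.190)·(1−0.889)·m_A, so m_A = 1099.6/0.9101 = 1208.3 kg/h.
S10 = 1208.3 + 1622.9 = 2831.2 kg/h.

2831 kg/h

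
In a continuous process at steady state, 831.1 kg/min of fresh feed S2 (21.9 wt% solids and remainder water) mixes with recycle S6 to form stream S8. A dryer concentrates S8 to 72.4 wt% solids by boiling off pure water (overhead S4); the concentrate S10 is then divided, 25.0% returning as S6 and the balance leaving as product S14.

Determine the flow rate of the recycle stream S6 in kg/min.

83.8 kg/min

Overall solids balance (none leaves overhead): solids in fresh feed = solids in product, i.e. 831.1×0.219 = (1−0.250)·S10·0.724.
S10 = 182.01/(0.724×0.750) = 335.2 kg/min.
Recycle S6 = 0.250×335.2 = 83.799 kg/min.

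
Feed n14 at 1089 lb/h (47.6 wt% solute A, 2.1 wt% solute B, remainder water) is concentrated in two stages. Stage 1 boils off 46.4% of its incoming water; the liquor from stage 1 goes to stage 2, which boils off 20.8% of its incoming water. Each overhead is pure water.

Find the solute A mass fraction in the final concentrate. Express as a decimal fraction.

water in feed = 1089×0.503 = 547.77 lb/h.
After stage 1: water left = (1−0.464)×547.77 = 293.6; stream total = 834.84 lb/h.
After stage 2: water left = (1−0.208)×293.6 = 232.53; final concentrate = 773.77 lb/h.
solute A fraction = 518.36/773.77 = 0.670.

0.670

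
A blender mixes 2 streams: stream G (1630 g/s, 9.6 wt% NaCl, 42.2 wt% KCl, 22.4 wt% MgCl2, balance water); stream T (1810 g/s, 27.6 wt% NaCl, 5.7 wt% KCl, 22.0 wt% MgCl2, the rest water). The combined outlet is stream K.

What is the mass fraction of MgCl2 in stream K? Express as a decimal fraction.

Total flow out = 1630 + 1810 = 3440 g/s.
MgCl2 in = 1630×0.224 + 1810×0.220 = 763.32 g/s.
MgCl2 mass fraction in K = 763.32/3440 = 0.2219.

0.2219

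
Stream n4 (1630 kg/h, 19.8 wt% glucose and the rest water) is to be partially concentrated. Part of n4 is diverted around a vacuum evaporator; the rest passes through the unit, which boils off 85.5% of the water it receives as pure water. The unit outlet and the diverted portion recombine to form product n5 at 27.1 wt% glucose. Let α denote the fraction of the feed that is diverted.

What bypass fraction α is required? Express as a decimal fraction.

0.607

All 1630×0.198 = 322.74 kg/h of glucose reaches n5, so n5 = 322.74/0.271 = 1190.9 kg/h and vapour = 439.08 kg/h.
The evaporator receives (1−α)·1630 of feed at 0.802 water and removes 0.855 of that water:
0.855×0.802×(1−α)×1630 = 439.08
(1−α) = 439.08/1117.7 = 0.3928;  α = 0.6072.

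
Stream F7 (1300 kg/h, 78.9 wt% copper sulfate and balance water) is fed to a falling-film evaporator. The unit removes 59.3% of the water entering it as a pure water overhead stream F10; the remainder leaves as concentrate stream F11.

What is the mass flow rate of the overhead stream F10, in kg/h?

water entering = 1300×0.211 = 274.3 kg/h; overhead removed = 0.593×274.3 = 162.66 kg/h.

162.7 kg/h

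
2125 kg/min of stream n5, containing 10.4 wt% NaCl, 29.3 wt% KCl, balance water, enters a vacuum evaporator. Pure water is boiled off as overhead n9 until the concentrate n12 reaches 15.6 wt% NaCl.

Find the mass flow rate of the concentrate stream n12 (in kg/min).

NaCl is conserved: 2125×0.104 = 221 kg/min all reports to the concentrate.
Concentrate = 221/(target fraction) = 1416.7 kg/min.

1417 kg/min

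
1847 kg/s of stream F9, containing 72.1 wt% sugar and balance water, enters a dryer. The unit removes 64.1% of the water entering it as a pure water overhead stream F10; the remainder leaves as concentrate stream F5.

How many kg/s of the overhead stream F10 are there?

water entering = 1847×0.279 = 515.31 kg/s; overhead removed = 0.641×515.31 = 330.32 kg/s.

330.3 kg/s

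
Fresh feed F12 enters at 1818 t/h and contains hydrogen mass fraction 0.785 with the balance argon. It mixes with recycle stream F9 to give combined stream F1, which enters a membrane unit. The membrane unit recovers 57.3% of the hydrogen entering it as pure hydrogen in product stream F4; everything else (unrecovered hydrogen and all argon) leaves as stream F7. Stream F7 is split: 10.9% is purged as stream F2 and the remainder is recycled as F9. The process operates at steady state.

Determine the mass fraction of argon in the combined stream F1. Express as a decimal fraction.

0.609

argon enters only via F12 and leaves only via the purge: 1818×0.215 = 0.109×(argon in F7), and the membrane unit passes all argon, so argon in F1 = argon in F7 = 3586 t/h.
hydrogen in F1: m_A = 1818×0.785 + (1−0.109)·(1−0.573)·m_A, so m_A = 1427.1/0.6195 = 2303.5 t/h.
F1 = 2303.5 + 3586 = 5889.5 t/h.
argon fraction in F1 = 3586/5889.5 = 0.609.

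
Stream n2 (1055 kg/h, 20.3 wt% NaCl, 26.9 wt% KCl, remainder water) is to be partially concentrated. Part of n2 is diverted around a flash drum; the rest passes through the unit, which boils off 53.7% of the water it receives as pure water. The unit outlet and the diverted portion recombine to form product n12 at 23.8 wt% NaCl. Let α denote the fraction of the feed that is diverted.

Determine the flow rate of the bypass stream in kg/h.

All 1055×0.203 = 214.17 kg/h of NaCl reaches n12, so n12 = 214.17/0.238 = 899.85 kg/h and vapour = 155.15 kg/h.
The evaporator receives (1−α)·1055 of feed at 0.528 water and removes 0.537 of that water:
0.537×0.528×(1−α)×1055 = 155.15
(1−α) = 155.15/299.13 = 0.5187;  α = 0.4813.
Bypass flow = 0.4813×1055 = 507.81 kg/h.

507.8 kg/h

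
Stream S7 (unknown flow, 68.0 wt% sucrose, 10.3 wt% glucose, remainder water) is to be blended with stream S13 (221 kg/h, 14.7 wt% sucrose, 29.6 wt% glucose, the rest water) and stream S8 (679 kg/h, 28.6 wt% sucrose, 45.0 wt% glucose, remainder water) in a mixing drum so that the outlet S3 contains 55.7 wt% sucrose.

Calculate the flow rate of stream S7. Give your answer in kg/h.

Let S7 be the unknown flow. Total out = 900 + S7.
sucrose balance: 226.68 + 0.680·S7 = 0.557·(900 + S7)
(0.680 − 0.557)·S7 = 0.557×900 − 226.68 = 274.62
S7 = 274.62 / 0.123 = 2232.7 kg/h

2233 kg/h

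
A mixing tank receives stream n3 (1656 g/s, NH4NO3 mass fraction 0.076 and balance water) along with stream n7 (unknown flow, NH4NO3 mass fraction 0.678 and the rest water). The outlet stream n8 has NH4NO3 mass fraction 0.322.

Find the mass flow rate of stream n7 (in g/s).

1144 g/s

Let n7 be the unknown flow. Total out = 1656 + n7.
NH4NO3 balance: 125.86 + 0.678·n7 = 0.322·(1656 + n7)
(0.678 − 0.322)·n7 = 0.322×1656 − 125.86 = 407.38
n7 = 407.38 / 0.356 = 1144.3 g/s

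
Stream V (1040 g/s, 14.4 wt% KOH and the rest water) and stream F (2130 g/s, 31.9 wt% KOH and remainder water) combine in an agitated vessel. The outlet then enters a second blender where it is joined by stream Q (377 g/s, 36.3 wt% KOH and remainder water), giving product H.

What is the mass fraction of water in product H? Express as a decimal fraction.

0.7276

Overall, product flow = 3547 g/s.
water in = 1040×0.856 + 2130×0.681 + 377×0.637 = 2580.9 g/s.
water fraction in H = 0.7276.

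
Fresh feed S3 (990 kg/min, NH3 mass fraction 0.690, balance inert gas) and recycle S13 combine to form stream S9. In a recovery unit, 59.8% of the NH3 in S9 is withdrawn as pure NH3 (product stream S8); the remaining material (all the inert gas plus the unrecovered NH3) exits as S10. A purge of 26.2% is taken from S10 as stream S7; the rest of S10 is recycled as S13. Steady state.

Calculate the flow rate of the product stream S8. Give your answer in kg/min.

NH3 in S9: m_A = 990×0.690 + (1−0.262)·(1−0.598)·m_A, so m_A = 683.1/0.7033 = 971.25 kg/min.
Product S8 = 0.598×971.25 = 580.8 kg/min.

580.8 kg/min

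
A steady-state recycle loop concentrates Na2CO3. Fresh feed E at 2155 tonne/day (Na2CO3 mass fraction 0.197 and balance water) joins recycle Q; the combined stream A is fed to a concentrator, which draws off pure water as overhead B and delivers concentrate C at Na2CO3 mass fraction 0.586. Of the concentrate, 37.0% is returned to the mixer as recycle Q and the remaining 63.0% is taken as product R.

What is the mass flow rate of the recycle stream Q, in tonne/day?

Overall Na2CO3 balance (none leaves overhead): Na2CO3 in fresh feed = Na2CO3 in product, i.e. 2155×0.197 = (1−0.370)·C·0.586.
C = 424.54/(0.586×0.630) = 1149.9 tonne/day.
Recycle Q = 0.370×1149.9 = 425.48 tonne/day.

425.5 tonne/day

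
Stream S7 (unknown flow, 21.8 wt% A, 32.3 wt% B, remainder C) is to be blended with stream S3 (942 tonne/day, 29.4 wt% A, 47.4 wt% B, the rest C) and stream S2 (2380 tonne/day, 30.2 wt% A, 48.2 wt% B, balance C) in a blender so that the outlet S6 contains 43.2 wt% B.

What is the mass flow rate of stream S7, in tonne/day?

1455 tonne/day

Let S7 be the unknown flow. Total out = 3322 + S7.
B balance: 1593.7 + 0.323·S7 = 0.432·(3322 + S7)
(0.323 − 0.432)·S7 = 0.432×3322 − 1593.7 = -158.56
S7 = -158.56 / -0.109 = 1454.7 tonne/day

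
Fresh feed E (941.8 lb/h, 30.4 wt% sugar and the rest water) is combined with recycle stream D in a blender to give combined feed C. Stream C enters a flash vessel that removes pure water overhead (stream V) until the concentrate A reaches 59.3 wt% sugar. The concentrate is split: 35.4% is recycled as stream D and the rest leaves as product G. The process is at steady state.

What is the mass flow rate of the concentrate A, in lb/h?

Overall sugar balance (none leaves overhead): sugar in fresh feed = sugar in product, i.e. 941.8×0.304 = (1−0.354)·A·0.593.
A = 286.31/(0.593×0.646) = 747.39 lb/h.

747.4 lb/h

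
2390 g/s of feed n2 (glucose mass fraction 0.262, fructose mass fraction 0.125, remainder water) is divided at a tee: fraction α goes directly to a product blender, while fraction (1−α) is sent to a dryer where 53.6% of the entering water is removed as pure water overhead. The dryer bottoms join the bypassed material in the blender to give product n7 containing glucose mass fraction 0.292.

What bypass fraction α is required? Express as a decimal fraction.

All 2390×0.262 = 626.18 g/s of glucose reaches n7, so n7 = 626.18/0.292 = 2144.5 g/s and vapour = 245.55 g/s.
The evaporator receives (1−α)·2390 of feed at 0.613 water and removes 0.536 of that water:
0.536×0.613×(1−α)×2390 = 245.55
(1−α) = 245.55/785.28 = 0.3127;  α = 0.6873.

0.687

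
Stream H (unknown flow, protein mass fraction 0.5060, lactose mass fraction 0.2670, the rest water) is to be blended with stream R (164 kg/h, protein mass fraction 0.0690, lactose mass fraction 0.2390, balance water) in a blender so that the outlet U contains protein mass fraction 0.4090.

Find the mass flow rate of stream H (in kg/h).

Let H be the unknown flow. Total out = 164 + H.
protein balance: 11.316 + 0.506·H = 0.409·(164 + H)
(0.506 − 0.409)·H = 0.409×164 − 11.316 = 55.76
H = 55.76 / 0.097 = 574.85 kg/h

574.8 kg/h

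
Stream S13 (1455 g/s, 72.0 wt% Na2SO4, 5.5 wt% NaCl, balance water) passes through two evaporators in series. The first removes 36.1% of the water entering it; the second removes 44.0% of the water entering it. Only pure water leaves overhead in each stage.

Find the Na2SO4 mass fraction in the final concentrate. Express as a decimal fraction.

water in feed = 1455×0.225 = 327.38 g/s.
After stage 1: water left = (1−0.361)×327.38 = 209.19; stream total = 1336.8 g/s.
After stage 2: water left = (1−0.440)×209.19 = 117.15; final concentrate = 1244.8 g/s.
Na2SO4 fraction = 1047.6/1244.8 = 0.842.

0.842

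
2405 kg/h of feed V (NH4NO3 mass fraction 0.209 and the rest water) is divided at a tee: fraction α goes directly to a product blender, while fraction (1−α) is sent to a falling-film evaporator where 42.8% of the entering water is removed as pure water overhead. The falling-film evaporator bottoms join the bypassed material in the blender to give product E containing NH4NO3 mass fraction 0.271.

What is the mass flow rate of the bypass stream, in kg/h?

779.8 kg/h

All 2405×0.209 = 502.64 kg/h of NH4NO3 reaches E, so E = 502.64/0.271 = 1854.8 kg/h and vapour = 550.22 kg/h.
The evaporator receives (1−α)·2405 of feed at 0.791 water and removes 0.428 of that water:
0.428×0.791×(1−α)×2405 = 550.22
(1−α) = 550.22/814.21 = 0.6758;  α = 0.3242.
Bypass flow = 0.3242×2405 = 779.76 kg/h.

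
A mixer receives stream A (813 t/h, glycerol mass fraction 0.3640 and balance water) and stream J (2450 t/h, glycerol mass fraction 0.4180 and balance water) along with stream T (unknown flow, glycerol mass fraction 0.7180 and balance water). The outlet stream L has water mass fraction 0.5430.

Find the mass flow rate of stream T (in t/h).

655.8 t/h

Let T be the unknown flow. Total out = 3263 + T.
water balance: 1943 + 0.282·T = 0.543·(3263 + T)
(0.282 − 0.543)·T = 0.543×3263 − 1943 = -171.16
T = -171.16 / -0.261 = 655.78 t/h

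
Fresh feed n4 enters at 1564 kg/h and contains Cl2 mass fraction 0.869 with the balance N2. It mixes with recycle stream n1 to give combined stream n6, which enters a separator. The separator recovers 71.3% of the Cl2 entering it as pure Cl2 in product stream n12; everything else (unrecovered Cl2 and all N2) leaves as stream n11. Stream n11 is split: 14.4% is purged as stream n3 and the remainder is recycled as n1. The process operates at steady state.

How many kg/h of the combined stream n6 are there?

N2 enters only via n4 and leaves only via the purge: 1564×0.131 = 0.144×(N2 in n11), and the separator passes all N2, so N2 in n6 = N2 in n11 = 1422.8 kg/h.
Cl2 in n6: m_A = 1564×0.869 + (1−0.144)·(1−0.713)·m_A, so m_A = 1359.1/0.7543 = 1801.8 kg/h.
n6 = 1801.8 + 1422.8 = 3224.6 kg/h.

3225 kg/h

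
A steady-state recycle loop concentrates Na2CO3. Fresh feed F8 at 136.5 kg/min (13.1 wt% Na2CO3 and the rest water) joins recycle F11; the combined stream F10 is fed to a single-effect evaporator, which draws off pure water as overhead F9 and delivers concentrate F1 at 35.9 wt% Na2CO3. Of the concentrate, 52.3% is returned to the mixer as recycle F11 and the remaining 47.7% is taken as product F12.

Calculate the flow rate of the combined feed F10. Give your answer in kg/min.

191.1 kg/min

Overall Na2CO3 balance (none leaves overhead): Na2CO3 in fresh feed = Na2CO3 in product, i.e. 136.5×0.131 = (1−0.523)·F1·0.359.
F1 = 17.881/(0.359×0.477) = 104.42 kg/min.
Recycle F11 = 0.523×104.42 = 54.613 kg/min.
Combined feed F10 = 136.5 + 54.613 = 191.11 kg/min.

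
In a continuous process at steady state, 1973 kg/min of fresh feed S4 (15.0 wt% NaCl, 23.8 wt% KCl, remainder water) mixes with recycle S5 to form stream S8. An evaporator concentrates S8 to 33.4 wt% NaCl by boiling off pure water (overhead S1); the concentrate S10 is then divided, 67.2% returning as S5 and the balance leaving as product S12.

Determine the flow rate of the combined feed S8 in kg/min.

3788 kg/min

Overall NaCl balance (none leaves overhead): NaCl in fresh feed = NaCl in product, i.e. 1973×0.150 = (1−0.672)·S10·0.334.
S10 = 295.95/(0.334×0.328) = 2701.5 kg/min.
Recycle S5 = 0.672×2701.5 = 1815.4 kg/min.
Combined feed S8 = 1973 + 1815.4 = 3788.4 kg/min.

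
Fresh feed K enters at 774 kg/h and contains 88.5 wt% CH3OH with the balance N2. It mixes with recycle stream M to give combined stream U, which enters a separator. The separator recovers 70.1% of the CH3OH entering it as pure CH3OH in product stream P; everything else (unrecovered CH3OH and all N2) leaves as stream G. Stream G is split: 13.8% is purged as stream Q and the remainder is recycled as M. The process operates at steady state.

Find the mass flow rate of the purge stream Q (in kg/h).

127.1 kg/h

N2 enters only via K and leaves only via the purge: 774×0.115 = 0.138×(N2 in G), and the separator passes all N2, so N2 in U = N2 in G = 645 kg/h.
CH3OH in U: m_A = 774×0.885 + (1−0.138)·(1−0.701)·m_A, so m_A = 684.99/0.7423 = 922.84 kg/h.
G = (1−0.701)×922.84 + 645 = 920.93 kg/h.
Purge Q = 0.138×920.93 = 127.09 kg/h.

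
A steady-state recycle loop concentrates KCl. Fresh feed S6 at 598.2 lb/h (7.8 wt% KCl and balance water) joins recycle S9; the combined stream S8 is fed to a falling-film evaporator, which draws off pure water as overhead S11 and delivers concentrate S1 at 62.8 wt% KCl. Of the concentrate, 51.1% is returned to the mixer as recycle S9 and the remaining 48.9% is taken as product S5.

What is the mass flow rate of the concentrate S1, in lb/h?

151.9 lb/h

Overall KCl balance (none leaves overhead): KCl in fresh feed = KCl in product, i.e. 598.2×0.078 = (1−0.511)·S1·0.628.
S1 = 46.66/(0.628×0.489) = 151.94 lb/h.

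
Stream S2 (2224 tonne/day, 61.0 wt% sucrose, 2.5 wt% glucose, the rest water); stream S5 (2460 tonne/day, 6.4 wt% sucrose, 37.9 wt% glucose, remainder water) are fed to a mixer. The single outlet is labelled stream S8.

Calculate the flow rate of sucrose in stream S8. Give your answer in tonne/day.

sucrose out = sucrose in = 2224×0.610 + 2460×0.064 = 1514.1 tonne/day.

1514 tonne/day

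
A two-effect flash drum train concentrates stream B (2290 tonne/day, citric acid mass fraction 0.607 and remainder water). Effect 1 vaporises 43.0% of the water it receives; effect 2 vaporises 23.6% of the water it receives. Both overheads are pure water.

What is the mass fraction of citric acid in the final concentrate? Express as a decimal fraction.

0.780

water in feed = 2290×0.393 = 899.97 tonne/day.
After stage 1: water left = (1−0.430)×899.97 = 512.98; stream total = 1903 tonne/day.
After stage 2: water left = (1−0.236)×512.98 = 391.92; final concentrate = 1781.9 tonne/day.
citric acid fraction = 1390/1781.9 = 0.780.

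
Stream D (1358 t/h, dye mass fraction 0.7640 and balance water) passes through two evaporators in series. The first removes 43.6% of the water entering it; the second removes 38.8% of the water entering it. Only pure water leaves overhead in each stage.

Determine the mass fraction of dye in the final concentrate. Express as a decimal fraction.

water in feed = 1358×0.236 = 320.49 t/h.
After stage 1: water left = (1−0.436)×320.49 = 180.76; stream total = 1218.3 t/h.
After stage 2: water left = (1−0.388)×180.76 = 110.62; final concentrate = 1148.1 t/h.
dye fraction = 1037.5/1148.1 = 0.9037.

0.9037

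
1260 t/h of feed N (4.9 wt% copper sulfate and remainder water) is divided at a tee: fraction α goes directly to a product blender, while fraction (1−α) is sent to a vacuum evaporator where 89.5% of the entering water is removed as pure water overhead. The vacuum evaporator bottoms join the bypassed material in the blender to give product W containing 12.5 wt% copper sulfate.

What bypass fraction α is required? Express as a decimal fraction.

All 1260×0.049 = 61.74 t/h of copper sulfate reaches W, so W = 61.74/0.125 = 493.92 t/h and vapour = 766.08 t/h.
The evaporator receives (1−α)·1260 of feed at 0.951 water and removes 0.895 of that water:
0.895×0.951×(1−α)×1260 = 766.08
(1−α) = 766.08/1072.4 = 0.7143;  α = 0.2857.

0.286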